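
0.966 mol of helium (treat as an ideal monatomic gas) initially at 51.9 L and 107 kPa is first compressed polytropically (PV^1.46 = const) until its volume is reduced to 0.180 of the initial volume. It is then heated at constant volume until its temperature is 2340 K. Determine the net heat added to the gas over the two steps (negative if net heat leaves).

5360 J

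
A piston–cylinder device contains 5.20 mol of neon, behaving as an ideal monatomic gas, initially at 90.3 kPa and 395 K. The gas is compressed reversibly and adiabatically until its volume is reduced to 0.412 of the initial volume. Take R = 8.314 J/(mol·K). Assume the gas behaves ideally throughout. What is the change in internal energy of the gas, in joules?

V₁ = nRT₁/P₁ = 5.20×8.314×395/90.3 = 189 L.
Adiabatic: TV^(γ−1) = const ⇒ T₂ = 395×(2.43)^0.667 = 713 K; PV^γ = const ⇒ P₂ = 396 kPa.
For an ideal gas ΔU = nCvΔT with Cv = (3/2)R = 12.5 J/(mol·K).
ΔU = 5.20×12.5×(713−395) = 20600 J.

20600 J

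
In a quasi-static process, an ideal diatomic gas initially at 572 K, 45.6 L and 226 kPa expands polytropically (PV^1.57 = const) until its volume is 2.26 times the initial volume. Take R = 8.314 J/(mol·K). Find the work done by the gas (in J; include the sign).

6720 J

n = P₁V₁/(RT₁) = 226×45.6/(8.314×572) = 2.17 mol.
Polytropic n=1.57: T₂ = T₁(V₁/V₂)^(n−1) = 572×(0.442)^0.57 = 359 K; P₂ = P₁(V₁/V₂)^n = 62.8 kPa.
W = (P₁V₁−P₂V₂)/(n−1) = (226×45.6−62.8×103)/0.57 = 6720 J.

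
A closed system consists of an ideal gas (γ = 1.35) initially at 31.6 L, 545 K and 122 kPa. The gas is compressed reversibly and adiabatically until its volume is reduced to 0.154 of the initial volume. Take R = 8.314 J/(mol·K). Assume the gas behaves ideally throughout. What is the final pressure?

Adiabatic: TV^(γ−1) = const ⇒ T₂ = 545×(6.49)^0.350 = 1050 K; PV^γ = const ⇒ P₂ = 1520 kPa.

1520 kPa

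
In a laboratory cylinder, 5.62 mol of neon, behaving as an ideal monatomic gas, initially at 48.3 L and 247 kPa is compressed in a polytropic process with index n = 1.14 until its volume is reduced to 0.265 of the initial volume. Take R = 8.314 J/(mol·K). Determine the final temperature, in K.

307 K

T₁ = P₁V₁/(nR) = 247×48.3/(5.62×8.314) = 255 K.
Polytropic n=1.14: T₂ = T₁(V₁/V₂)^(n−1) = 255×(3.77)^0.14 = 307 K; P₂ = P₁(V₁/V₂)^n = 1120 kPa.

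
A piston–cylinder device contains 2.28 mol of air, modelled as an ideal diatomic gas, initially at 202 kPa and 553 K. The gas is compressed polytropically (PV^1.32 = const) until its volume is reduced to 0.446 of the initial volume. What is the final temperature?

V₁ = nRT₁/P₁ = 2.28×8.314×553/202 = 51.9 L.
Polytropic n=1.32: T₂ = T₁(V₁/V₂)^(n−1) = 553×(2.24)^0.32 = 716 K; P₂ = P₁(V₁/V₂)^n = 586 kPa.

716 K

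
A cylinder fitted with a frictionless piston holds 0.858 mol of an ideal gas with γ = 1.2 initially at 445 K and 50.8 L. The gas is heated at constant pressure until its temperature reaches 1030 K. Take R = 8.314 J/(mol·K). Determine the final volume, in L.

P₁ = nRT₁/V₁ = 0.858×8.314×445/50.8 = 62.5 kPa.
Isobaric: P stays 62.5 kPa; V/T = const ⇒ T₂ = 1030 K, V₂ = 118 L.

118 L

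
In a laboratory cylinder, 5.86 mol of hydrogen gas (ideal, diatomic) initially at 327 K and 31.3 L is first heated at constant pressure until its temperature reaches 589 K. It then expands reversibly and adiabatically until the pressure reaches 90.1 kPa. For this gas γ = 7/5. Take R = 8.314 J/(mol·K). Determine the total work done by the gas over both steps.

40800 J

P₁ = nRT₁/V₁ = 5.86×8.314×327/31.3 = 509 kPa.
Step 1 — Isobaric: P stays 509 kPa; V/T = const ⇒ T₂ = 589 K, V₂ = 56.4 L.
W = PΔV = 509×(56.4−31.3) kPa·L = 12800 J.
ΔU = nCvΔT = 5.86×20.8×(589−327) = 31900 J.
Q = ΔU + W = nCpΔT = 44700 J.
State after step 1: P = 509 kPa, V = 56.4 L, T = 589 K.
Step 2 — Adiabatic: T₂/T₁ = (P₂/P₁)^((γ−1)/γ) ⇒ T₂ = 589×(0.177)^0.286 = 359 K; V₂ = 194 L.
ΔU = nCvΔT = 5.86×20.8×(359−589) = -28000 J.
Q = 0 for an adiabatic process, so W = −ΔU = 28000 J.
Net over both steps: W = 40800 J, Q = 44700 J, ΔU = 3910 J.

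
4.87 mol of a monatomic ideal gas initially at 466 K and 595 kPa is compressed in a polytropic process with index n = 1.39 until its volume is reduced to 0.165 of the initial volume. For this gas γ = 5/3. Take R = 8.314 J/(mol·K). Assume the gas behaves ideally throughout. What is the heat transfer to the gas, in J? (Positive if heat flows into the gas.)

V₁ = nRT₁/P₁ = 4.87×8.314×466/595 = 31.7 L.
Polytropic n=1.39: T₂ = T₁(V₁/V₂)^(n−1) = 466×(6.06)^0.39 = 941 K; P₂ = P₁(V₁/V₂)^n = 7280 kPa.
W = (P₁V₁−P₂V₂)/(n−1) = (595×31.7−7280×5.23)/0.39 = -49300 J.
ΔU = nCvΔT = 4.87×12.5×(941−466) = 28800 J.
Q = ΔU + W = -20500 J.

-20500 J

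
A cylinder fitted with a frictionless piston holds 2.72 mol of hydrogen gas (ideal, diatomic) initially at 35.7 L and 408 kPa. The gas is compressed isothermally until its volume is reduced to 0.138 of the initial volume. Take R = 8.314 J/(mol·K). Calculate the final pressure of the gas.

T₁ = P₁V₁/(nR) = 408×35.7/(2.72×8.314) = 644 K.
Isothermal: T stays 644 K; PV = const ⇒ V₂ = 4.93 L, P₂ = 2960 kPa.

2960 kPa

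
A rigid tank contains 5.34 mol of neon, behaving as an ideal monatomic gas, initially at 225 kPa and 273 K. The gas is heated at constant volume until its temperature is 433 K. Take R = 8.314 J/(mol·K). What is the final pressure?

V₁ = nRT₁/P₁ = 5.34×8.314×273/225 = 53.9 L.
Isochoric: V stays 53.9 L; P/T = const ⇒ T₂ = 433 K, P₂ = 357 kPa.

357 kPa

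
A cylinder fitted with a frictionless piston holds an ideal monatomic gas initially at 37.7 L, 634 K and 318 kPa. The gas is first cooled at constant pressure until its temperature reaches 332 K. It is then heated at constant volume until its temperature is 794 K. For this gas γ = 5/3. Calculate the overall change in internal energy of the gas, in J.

4540 J

n = P₁V₁/(RT₁) = 318×37.7/(8.314×634) = 2.27 mol.
Step 1 — Isobaric: P stays 318 kPa; V/T = const ⇒ T₂ = 332 K, V₂ = 19.7 L.
W = PΔV = 318×(19.7−37.7) kPa·L = -5710 J.
ΔU = nCvΔT = 2.27×12.5×(332−634) = -8570 J.
Q = ΔU + W = nCpΔT = -14300 J.
State after step 1: P = 318 kPa, V = 19.7 L, T = 332 K.
Step 2 — Isochoric: V stays 19.7 L; P/T = const ⇒ T₂ = 794 K, P₂ = 761 kPa.
W = 0 (no volume change).
ΔU = nCvΔT = 2.27×12.5×(794−332) = 13100 J.
Q = ΔU = 13100 J.
Net over both steps: W = -5710 J, Q = -1170 J, ΔU = 4540 J.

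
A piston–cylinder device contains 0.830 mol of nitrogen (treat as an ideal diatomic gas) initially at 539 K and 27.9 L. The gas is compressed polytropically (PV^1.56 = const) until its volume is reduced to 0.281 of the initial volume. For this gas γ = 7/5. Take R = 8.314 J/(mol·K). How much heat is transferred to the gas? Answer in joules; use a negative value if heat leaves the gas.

2750 J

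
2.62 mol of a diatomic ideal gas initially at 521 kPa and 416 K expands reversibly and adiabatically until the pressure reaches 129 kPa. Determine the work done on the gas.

-7450 J

V₁ = nRT₁/P₁ = 2.62×8.314×416/521 = 17.4 L.
Adiabatic: T₂/T₁ = (P₂/P₁)^((γ−1)/γ) ⇒ T₂ = 416×(0.248)^0.286 = 279 K; V₂ = 47.1 L.
ΔU = nCvΔT = 2.62×20.8×(279−416) = -7450 J.
Q = 0 for an adiabatic process, so W = −ΔU = 7450 J.
Work done on the gas = −W_by = -7450 J.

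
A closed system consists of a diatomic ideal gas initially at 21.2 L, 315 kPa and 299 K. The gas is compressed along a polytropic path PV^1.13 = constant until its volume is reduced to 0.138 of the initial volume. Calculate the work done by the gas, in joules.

-15100 J

n = P₁V₁/(RT₁) = 315×21.2/(8.314×299) = 2.69 mol.
Polytropic n=1.13: T₂ = T₁(V₁/V₂)^(n−1) = 299×(7.25)^0.13 = 387 K; P₂ = P₁(V₁/V₂)^n = 2950 kPa.
W = (P₁V₁−P₂V₂)/(n−1) = (315×21.2−2950×2.93)/0.13 = -15100 J.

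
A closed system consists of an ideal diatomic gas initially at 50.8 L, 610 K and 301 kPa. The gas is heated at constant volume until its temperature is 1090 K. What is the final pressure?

538 kPa

Isochoric: V stays 50.8 L; P/T = const ⇒ T₂ = 1090 K, P₂ = 538 kPa.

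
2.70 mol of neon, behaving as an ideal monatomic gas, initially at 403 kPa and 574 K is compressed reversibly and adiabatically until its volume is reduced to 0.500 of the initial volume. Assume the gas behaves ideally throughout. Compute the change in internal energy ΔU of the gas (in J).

V₁ = nRT₁/P₁ = 2.70×8.314×574/403 = 32.0 L.
Adiabatic: TV^(γ−1) = const ⇒ T₂ = 574×(2.00)^0.667 = 911 K; PV^γ = const ⇒ P₂ = 1280 kPa.
For an ideal gas ΔU = nCvΔT with Cv = (3/2)R = 12.5 J/(mol·K).
ΔU = 2.70×12.5×(911−574) = 11400 J.

11400 J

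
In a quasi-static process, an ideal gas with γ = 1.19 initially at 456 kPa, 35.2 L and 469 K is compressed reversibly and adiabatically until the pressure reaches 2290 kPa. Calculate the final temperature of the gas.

607 K

Adiabatic: T₂/T₁ = (P₂/P₁)^((γ−1)/γ) ⇒ T₂ = 469×(5.02)^0.160 = 607 K; V₂ = 9.07 L.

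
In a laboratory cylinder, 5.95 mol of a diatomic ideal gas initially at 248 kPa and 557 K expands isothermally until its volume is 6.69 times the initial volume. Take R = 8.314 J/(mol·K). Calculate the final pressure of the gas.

37.1 kPa

V₁ = nRT₁/P₁ = 5.95×8.314×557/248 = 111 L.
Isothermal: T stays 557 K; PV = const ⇒ V₂ = 743 L, P₂ = 37.1 kPa.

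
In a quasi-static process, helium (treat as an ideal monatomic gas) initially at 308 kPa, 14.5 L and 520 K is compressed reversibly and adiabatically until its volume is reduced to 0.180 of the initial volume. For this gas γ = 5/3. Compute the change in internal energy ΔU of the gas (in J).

n = P₁V₁/(RT₁) = 308×14.5/(8.314×520) = 1.03 mol.
Adiabatic: TV^(γ−1) = const ⇒ T₂ = 520×(5.56)^0.667 = 1630 K; PV^γ = const ⇒ P₂ = 5370 kPa.
For an ideal gas ΔU = nCvΔT with Cv = (3/2)R = 12.5 J/(mol·K).
ΔU = 1.03×12.5×(1630−520) = 14300 J.

14300 J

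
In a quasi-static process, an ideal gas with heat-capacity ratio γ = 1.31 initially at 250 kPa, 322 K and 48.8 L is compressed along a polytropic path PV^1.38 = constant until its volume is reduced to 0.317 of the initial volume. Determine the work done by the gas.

-17600 J

n = P₁V₁/(RT₁) = 250×48.8/(8.314×322) = 4.56 mol.
Polytropic n=1.38: T₂ = T₁(V₁/V₂)^(n−1) = 322×(3.15)^0.38 = 498 K; P₂ = P₁(V₁/V₂)^n = 1220 kPa.
W = (P₁V₁−P₂V₂)/(n−1) = (250×48.8−1220×15.5)/0.38 = -17600 J.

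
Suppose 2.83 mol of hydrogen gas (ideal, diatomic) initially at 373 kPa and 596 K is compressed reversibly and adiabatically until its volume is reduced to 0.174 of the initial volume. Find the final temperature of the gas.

V₁ = nRT₁/P₁ = 2.83×8.314×596/373 = 37.6 L.
Adiabatic: TV^(γ−1) = const ⇒ T₂ = 596×(5.75)^0.400 = 1200 K; PV^γ = const ⇒ P₂ = 4310 kPa.

1200 K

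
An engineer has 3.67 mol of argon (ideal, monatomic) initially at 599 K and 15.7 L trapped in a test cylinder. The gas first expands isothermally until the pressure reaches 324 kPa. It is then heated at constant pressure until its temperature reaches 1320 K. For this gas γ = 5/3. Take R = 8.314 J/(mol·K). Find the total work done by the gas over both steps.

P₁ = nRT₁/V₁ = 3.67×8.314×599/15.7 = 1160 kPa.
Step 1 — Isothermal: T stays 599 K; PV = const ⇒ V₂ = 56.4 L, P₂ = 324 kPa.
ΔU = 0 (ideal gas, T constant).
W = nRT ln(V₂/V₁) = 3.67×8.314×599×ln(3.59) = 23400 J.
Q = ΔU + W = 23400 J.
State after step 1: P = 324 kPa, V = 56.4 L, T = 599 K.
Step 2 — Isobaric: P stays 324 kPa; V/T = const ⇒ T₂ = 1320 K, V₂ = 124 L.
W = PΔV = 324×(124−56.4) kPa·L = 22000 J.
ΔU = nCvΔT = 3.67×12.5×(1320−599) = 33000 J.
Q = ΔU + W = nCpΔT = 55000 J.
Net over both steps: W = 45400 J, Q = 78400 J, ΔU = 33000 J.

45400 J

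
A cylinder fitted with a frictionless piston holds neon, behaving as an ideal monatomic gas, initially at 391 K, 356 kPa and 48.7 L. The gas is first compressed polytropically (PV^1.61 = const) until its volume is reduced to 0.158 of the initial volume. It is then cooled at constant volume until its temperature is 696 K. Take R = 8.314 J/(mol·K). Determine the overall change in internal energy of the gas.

n = P₁V₁/(RT₁) = 356×48.7/(8.314×391) = 5.33 mol.
Step 1 — Polytropic n=1.61: T₂ = T₁(V₁/V₂)^(n−1) = 391×(6.33)^0.61 = 1210 K; P₂ = P₁(V₁/V₂)^n = 6940 kPa.
W = (P₁V₁−P₂V₂)/(n−1) = (356×48.7−6940×7.69)/0.61 = -59200 J.
ΔU = nCvΔT = 5.33×12.5×(1210−391) = 54100 J.
Q = ΔU + W = -5030 J.
State after step 1: P = 6940 kPa, V = 7.69 L, T = 1210 K.
Step 2 — Isochoric: V stays 7.69 L; P/T = const ⇒ T₂ = 696 K, P₂ = 4010 kPa.
W = 0 (no volume change).
ΔU = nCvΔT = 5.33×12.5×(696−1210) = -33900 J.
Q = ΔU = -33900 J.
Net over both steps: W = -59200 J, Q = -38900 J, ΔU = 20300 J.

20300 J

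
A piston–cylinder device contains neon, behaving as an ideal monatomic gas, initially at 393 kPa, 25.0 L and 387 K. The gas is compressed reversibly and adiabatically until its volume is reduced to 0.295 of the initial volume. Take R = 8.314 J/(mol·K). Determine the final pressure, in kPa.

3010 kPa

Adiabatic: TV^(γ−1) = const ⇒ T₂ = 387×(3.39)^0.667 = 873 K; PV^γ = const ⇒ P₂ = 3010 kPa.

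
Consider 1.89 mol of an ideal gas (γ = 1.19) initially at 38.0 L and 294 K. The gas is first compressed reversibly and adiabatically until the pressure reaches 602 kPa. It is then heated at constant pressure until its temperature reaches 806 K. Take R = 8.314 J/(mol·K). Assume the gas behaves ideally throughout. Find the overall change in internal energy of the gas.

42300 J

P₁ = nRT₁/V₁ = 1.89×8.314×294/38.0 = 122 kPa.
Step 1 — Adiabatic: T₂/T₁ = (P₂/P₁)^((γ−1)/γ) ⇒ T₂ = 294×(4.95)^0.160 = 380 K; V₂ = 9.91 L.
ΔU = nCvΔT = 1.89×43.8×(380−294) = 7080 J.
Q = 0 for an adiabatic process, so W = −ΔU = -7080 J.
State after step 1: P = 602 kPa, V = 9.91 L, T = 380 K.
Step 2 — Isobaric: P stays 602 kPa; V/T = const ⇒ T₂ = 806 K, V₂ = 21.0 L.
W = PΔV = 602×(21.0−9.91) kPa·L = 6700 J.
ΔU = nCvΔT = 1.89×43.8×(806−380) = 35300 J.
Q = ΔU + W = nCpΔT = 42000 J.
Net over both steps: W = -375 J, Q = 42000 J, ΔU = 42300 J.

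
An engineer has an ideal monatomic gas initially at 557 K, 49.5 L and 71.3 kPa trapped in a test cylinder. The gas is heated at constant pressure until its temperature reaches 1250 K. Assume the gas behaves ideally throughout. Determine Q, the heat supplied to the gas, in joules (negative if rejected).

11000 J

n = P₁V₁/(RT₁) = 71.3×49.5/(8.314×557) = 0.762 mol.
Isobaric: P stays 71.3 kPa; V/T = const ⇒ T₂ = 1250 K, V₂ = 111 L.
W = PΔV = 71.3×(111−49.5) kPa·L = 4390 J.
ΔU = nCvΔT = 0.762×12.5×(1250−557) = 6590 J.
Q = ΔU + W = nCpΔT = 11000 J.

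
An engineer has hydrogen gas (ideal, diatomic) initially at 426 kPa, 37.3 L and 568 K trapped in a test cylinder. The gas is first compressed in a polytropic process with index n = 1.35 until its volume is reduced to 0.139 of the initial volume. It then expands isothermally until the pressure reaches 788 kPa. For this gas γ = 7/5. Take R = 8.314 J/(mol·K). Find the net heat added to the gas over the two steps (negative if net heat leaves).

59300 J

n = P₁V₁/(RT₁) = 426×37.3/(8.314×568) = 3.36 mol.
Step 1 — Polytropic n=1.35: T₂ = T₁(V₁/V₂)^(n−1) = 568×(7.19)^0.35 = 1130 K; P₂ = P₁(V₁/V₂)^n = 6110 kPa.
W = (P₁V₁−P₂V₂)/(n−1) = (426×37.3−6110×5.18)/0.35 = -45200 J.
ΔU = nCvΔT = 3.36×20.8×(1130−568) = 39500 J.
Q = ΔU + W = -5650 J.
State after step 1: P = 6110 kPa, V = 5.18 L, T = 1130 K.
Step 2 — Isothermal: T stays 1130 K; PV = const ⇒ V₂ = 40.2 L, P₂ = 788 kPa.
ΔU = 0 (ideal gas, T constant).
W = nRT ln(V₂/V₁) = 3.36×8.314×1130×ln(7.76) = 64900 J.
Q = ΔU + W = 64900 J.
Net over both steps: W = 19800 J, Q = 59300 J, ΔU = 39500 J.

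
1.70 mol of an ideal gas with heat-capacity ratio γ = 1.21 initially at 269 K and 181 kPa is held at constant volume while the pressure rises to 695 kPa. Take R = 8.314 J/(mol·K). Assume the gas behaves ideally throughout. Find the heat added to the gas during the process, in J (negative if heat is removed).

51400 J

V₁ = nRT₁/P₁ = 1.70×8.314×269/181 = 21.0 L.
Isochoric: V stays 21.0 L; P/T = const ⇒ T₂ = 1030 K, P₂ = 695 kPa.
W = 0 (no volume change).
ΔU = nCvΔT = 1.70×39.6×(1030−269) = 51400 J.
Q = ΔU = 51400 J.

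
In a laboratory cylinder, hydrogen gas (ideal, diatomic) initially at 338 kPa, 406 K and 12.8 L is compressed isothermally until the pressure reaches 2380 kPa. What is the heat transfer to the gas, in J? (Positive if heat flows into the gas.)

-8440 J

n = P₁V₁/(RT₁) = 338×12.8/(8.314×406) = 1.28 mol.
Isothermal: T stays 406 K; PV = const ⇒ V₂ = 1.82 L, P₂ = 2380 kPa.
ΔU = 0 (ideal gas, T constant).
W = nRT ln(V₂/V₁) = 1.28×8.314×406×ln(0.142) = -8440 J.
Q = ΔU + W = -8440 J.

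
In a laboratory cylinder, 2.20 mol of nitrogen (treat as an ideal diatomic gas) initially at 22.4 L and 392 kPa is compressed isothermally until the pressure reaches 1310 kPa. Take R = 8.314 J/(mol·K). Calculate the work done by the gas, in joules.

-10600 J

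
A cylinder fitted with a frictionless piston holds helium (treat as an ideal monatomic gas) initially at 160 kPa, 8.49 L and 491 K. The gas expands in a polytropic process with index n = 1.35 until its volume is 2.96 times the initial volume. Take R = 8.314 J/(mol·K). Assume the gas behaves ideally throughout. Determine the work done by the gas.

n = P₁V₁/(RT₁) = 160×8.49/(8.314×491) = 0.333 mol.
Polytropic n=1.35: T₂ = T₁(V₁/V₂)^(n−1) = 491×(0.338)^0.35 = 336 K; P₂ = P₁(V₁/V₂)^n = 37.0 kPa.
W = (P₁V₁−P₂V₂)/(n−1) = (160×8.49−37.0×25.1)/0.35 = 1230 J.

1230 J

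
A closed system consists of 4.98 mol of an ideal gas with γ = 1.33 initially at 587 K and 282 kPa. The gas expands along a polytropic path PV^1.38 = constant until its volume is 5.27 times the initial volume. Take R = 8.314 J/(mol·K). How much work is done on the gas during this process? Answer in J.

-29900 J

V₁ = nRT₁/P₁ = 4.98×8.314×587/282 = 86.2 L.
Polytropic n=1.38: T₂ = T₁(V₁/V₂)^(n−1) = 587×(0.190)^0.38 = 312 K; P₂ = P₁(V₁/V₂)^n = 28.5 kPa.
W = (P₁V₁−P₂V₂)/(n−1) = (282×86.2−28.5×454)/0.38 = 29900 J.
Work done on the gas = −W_by = -29900 J.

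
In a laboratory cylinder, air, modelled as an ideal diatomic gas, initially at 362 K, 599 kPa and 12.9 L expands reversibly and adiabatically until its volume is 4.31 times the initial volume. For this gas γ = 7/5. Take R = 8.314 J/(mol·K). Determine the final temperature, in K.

Adiabatic: TV^(γ−1) = const ⇒ T₂ = 362×(0.232)^0.400 = 202 K; PV^γ = const ⇒ P₂ = 77.5 kPa.

202 K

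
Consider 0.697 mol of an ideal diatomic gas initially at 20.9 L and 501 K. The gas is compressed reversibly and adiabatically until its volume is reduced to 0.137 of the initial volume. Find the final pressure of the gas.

P₁ = nRT₁/V₁ = 0.697×8.314×501/20.9 = 139 kPa.
Adiabatic: TV^(γ−1) = const ⇒ T₂ = 501×(7.30)^0.400 = 1110 K; PV^γ = const ⇒ P₂ = 2250 kPa.

2250 kPa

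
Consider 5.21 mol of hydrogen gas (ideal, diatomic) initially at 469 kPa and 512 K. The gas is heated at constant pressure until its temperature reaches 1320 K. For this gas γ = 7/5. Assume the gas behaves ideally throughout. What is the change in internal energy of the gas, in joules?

87500 J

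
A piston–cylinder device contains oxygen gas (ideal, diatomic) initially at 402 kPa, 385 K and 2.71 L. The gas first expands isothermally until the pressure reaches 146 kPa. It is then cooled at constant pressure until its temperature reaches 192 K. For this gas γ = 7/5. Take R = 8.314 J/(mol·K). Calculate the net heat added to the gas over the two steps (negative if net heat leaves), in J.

-808 J

n = P₁V₁/(RT₁) = 402×2.71/(8.314×385) = 0.340 mol.
Step 1 — Isothermal: T stays 385 K; PV = const ⇒ V₂ = 7.46 L, P₂ = 146 kPa.
ΔU = 0 (ideal gas, T constant).
W = nRT ln(V₂/V₁) = 0.340×8.314×385×ln(2.75) = 1100 J.
Q = ΔU + W = 1100 J.
State after step 1: P = 146 kPa, V = 7.46 L, T = 385 K.
Step 2 — Isobaric: P stays 146 kPa; V/T = const ⇒ T₂ = 192 K, V₂ = 3.72 L.
W = PΔV = 146×(3.72−7.46) kPa·L = -546 J.
ΔU = nCvΔT = 0.340×20.8×(192−385) = -1370 J.
Q = ΔU + W = nCpΔT = -1910 J.
Net over both steps: W = 557 J, Q = -808 J, ΔU = -1370 J.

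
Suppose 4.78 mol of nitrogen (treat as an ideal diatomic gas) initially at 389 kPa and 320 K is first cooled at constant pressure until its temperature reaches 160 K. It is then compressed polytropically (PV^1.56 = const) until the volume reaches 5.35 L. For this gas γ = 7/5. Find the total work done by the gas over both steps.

-16200 J

V₁ = nRT₁/P₁ = 4.78×8.314×320/389 = 32.7 L.
Step 1 — Isobaric: P stays 389 kPa; V/T = const ⇒ T₂ = 160 K, V₂ = 16.3 L.
W = PΔV = 389×(16.3−32.7) kPa·L = -6360 J.
ΔU = nCvΔT = 4.78×20.8×(160−320) = -15900 J.
Q = ΔU + W = nCpΔT = -22300 J.
State after step 1: P = 389 kPa, V = 16.3 L, T = 160 K.
Step 2 — Polytropic n=1.56: T₂ = T₁(V₁/V₂)^(n−1) = 160×(3.06)^0.56 = 299 K; P₂ = P₁(V₁/V₂)^n = 2220 kPa.
W = (P₁V₁−P₂V₂)/(n−1) = (389×16.3−2220×5.35)/0.56 = -9870 J.
ΔU = nCvΔT = 4.78×20.8×(299−160) = 13800 J.
Q = ΔU + W = 3950 J.
Net over both steps: W = -16200 J, Q = -18300 J, ΔU = -2080 J.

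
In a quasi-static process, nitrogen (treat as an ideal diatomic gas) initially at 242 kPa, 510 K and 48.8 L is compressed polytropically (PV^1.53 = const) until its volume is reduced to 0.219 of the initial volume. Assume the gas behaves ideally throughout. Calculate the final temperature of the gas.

Polytropic n=1.53: T₂ = T₁(V₁/V₂)^(n−1) = 510×(4.57)^0.53 = 1140 K; P₂ = P₁(V₁/V₂)^n = 2470 kPa.

1140 K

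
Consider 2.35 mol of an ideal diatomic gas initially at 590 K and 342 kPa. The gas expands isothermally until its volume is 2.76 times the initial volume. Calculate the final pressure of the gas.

V₁ = nRT₁/P₁ = 2.35×8.314×590/342 = 33.7 L.
Isothermal: T stays 590 K; PV = const ⇒ V₂ = 93.0 L, P₂ = 124 kPa.

124 kPa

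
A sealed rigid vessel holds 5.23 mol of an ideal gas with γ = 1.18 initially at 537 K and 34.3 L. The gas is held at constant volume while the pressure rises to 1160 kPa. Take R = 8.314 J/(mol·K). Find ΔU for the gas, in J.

P₁ = nRT₁/V₁ = 5.23×8.314×537/34.3 = 681 kPa.
Isochoric: V stays 34.3 L; P/T = const ⇒ T₂ = 915 K, P₂ = 1160 kPa.
For an ideal gas ΔU = nCvΔT with Cv = R/(γ−1) = 46.2 J/(mol·K).
ΔU = 5.23×46.2×(915−537) = 91300 J.

91300 J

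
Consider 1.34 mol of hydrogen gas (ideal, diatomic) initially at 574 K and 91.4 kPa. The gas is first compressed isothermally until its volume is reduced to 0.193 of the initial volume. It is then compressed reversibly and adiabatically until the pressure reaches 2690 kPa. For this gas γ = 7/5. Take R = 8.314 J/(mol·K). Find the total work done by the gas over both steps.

V₁ = nRT₁/P₁ = 1.34×8.314×574/91.4 = 70.0 L.
Step 1 — Isothermal: T stays 574 K; PV = const ⇒ V₂ = 13.5 L, P₂ = 474 kPa.
ΔU = 0 (ideal gas, T constant).
W = nRT ln(V₂/V₁) = 1.34×8.314×574×ln(0.193) = -10500 J.
Q = ΔU + W = -10500 J.
State after step 1: P = 474 kPa, V = 13.5 L, T = 574 K.
Step 2 — Adiabatic: T₂/T₁ = (P₂/P₁)^((γ−1)/γ) ⇒ T₂ = 574×(5.68)^0.286 = 943 K; V₂ = 3.90 L.
ΔU = nCvΔT = 1.34×20.8×(943−574) = 10300 J.
Q = 0 for an adiabatic process, so W = −ΔU = -10300 J.
Net over both steps: W = -20800 J, Q = -10500 J, ΔU = 10300 J.

-20800 J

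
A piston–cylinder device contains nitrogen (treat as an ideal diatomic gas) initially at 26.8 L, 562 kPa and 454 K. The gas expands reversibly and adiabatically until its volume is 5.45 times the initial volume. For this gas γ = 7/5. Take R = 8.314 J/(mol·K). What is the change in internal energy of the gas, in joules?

-18500 J

n = P₁V₁/(RT₁) = 562×26.8/(8.314×454) = 3.99 mol.
Adiabatic: TV^(γ−1) = const ⇒ T₂ = 454×(0.183)^0.400 = 230 K; PV^γ = const ⇒ P₂ = 52.3 kPa.
For an ideal gas ΔU = nCvΔT with Cv = (5/2)R = 20.8 J/(mol·K).
ΔU = 3.99×20.8×(230−454) = -18500 J.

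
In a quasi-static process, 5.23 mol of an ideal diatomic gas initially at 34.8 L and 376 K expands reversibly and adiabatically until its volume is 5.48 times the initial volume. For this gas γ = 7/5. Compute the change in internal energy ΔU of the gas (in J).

P₁ = nRT₁/V₁ = 5.23×8.314×376/34.8 = 470 kPa.
Adiabatic: TV^(γ−1) = const ⇒ T₂ = 376×(0.182)^0.400 = 190 K; PV^γ = const ⇒ P₂ = 43.4 kPa.
For an ideal gas ΔU = nCvΔT with Cv = (5/2)R = 20.8 J/(mol·K).
ΔU = 5.23×20.8×(190−376) = -20200 J.

-20200 J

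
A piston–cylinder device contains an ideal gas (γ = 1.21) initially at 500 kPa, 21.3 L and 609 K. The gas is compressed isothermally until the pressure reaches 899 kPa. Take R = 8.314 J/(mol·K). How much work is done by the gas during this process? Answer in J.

-6250 J

n = P₁V₁/(RT₁) = 500×21.3/(8.314×609) = 2.10 mol.
Isothermal: T stays 609 K; PV = const ⇒ V₂ = 11.8 L, P₂ = 899 kPa.
W = nRT ln(V₂/V₁) = 2.10×8.314×609×ln(0.556) = -6250 J.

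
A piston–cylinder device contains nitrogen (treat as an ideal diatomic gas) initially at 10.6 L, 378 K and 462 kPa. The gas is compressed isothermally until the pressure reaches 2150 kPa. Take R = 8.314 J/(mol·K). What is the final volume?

2.28 L

Isothermal: T stays 378 K; PV = const ⇒ V₂ = 2.28 L, P₂ = 2150 kPa.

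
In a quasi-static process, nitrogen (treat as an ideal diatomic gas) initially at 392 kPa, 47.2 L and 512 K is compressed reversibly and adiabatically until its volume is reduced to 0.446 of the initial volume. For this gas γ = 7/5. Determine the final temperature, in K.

Adiabatic: TV^(γ−1) = const ⇒ T₂ = 512×(2.24)^0.400 = 707 K; PV^γ = const ⇒ P₂ = 1210 kPa.

707 K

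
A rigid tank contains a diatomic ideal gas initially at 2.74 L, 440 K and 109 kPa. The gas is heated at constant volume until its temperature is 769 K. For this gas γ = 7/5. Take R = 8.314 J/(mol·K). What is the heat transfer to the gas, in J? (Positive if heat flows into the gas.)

558 J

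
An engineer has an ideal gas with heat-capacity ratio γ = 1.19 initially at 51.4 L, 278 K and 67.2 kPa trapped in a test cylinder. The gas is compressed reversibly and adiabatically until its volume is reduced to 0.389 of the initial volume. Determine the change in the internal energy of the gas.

3570 J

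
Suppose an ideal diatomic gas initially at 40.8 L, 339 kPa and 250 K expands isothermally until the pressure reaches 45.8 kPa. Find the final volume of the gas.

302 L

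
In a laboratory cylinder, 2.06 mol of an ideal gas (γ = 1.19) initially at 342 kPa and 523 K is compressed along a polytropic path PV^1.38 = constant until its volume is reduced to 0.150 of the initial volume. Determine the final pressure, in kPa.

4690 kPa

V₁ = nRT₁/P₁ = 2.06×8.314×523/342 = 26.2 L.
Polytropic n=1.38: T₂ = T₁(V₁/V₂)^(n−1) = 523×(6.67)^0.38 = 1080 K; P₂ = P₁(V₁/V₂)^n = 4690 kPa.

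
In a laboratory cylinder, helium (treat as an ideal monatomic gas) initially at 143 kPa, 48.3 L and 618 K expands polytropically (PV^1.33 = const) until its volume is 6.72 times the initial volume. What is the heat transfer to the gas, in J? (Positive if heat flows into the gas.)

n = P₁V₁/(RT₁) = 143×48.3/(8.314×618) = 1.34 mol.
Polytropic n=1.33: T₂ = T₁(V₁/V₂)^(n−1) = 618×(0.149)^0.33 = 330 K; P₂ = P₁(V₁/V₂)^n = 11.3 kPa.
W = (P₁V₁−P₂V₂)/(n−1) = (143×48.3−11.3×325)/0.33 = 9770 J.
ΔU = nCvΔT = 1.34×12.5×(330−618) = -4840 J.
Q = ΔU + W = 4930 J.

4930 J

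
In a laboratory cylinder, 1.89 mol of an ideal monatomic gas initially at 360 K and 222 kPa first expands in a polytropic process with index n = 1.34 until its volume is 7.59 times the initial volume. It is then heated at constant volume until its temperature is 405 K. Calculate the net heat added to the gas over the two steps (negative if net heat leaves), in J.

V₁ = nRT₁/P₁ = 1.89×8.314×360/222 = 25.5 L.
Step 1 — Polytropic n=1.34: T₂ = T₁(V₁/V₂)^(n−1) = 360×(0.132)^0.34 = 181 K; P₂ = P₁(V₁/V₂)^n = 14.7 kPa.
W = (P₁V₁−P₂V₂)/(n−1) = (222×25.5−14.7×193)/0.34 = 8290 J.
ΔU = nCvΔT = 1.89×12.5×(181−360) = -4230 J.
Q = ΔU + W = 4060 J.
State after step 1: P = 14.7 kPa, V = 193 L, T = 181 K.
Step 2 — Isochoric: V stays 193 L; P/T = const ⇒ T₂ = 405 K, P₂ = 32.9 kPa.
W = 0 (no volume change).
ΔU = nCvΔT = 1.89×12.5×(405−181) = 5290 J.
Q = ΔU = 5290 J.
Net over both steps: W = 8290 J, Q = 9350 J, ΔU = 1060 J.

9350 J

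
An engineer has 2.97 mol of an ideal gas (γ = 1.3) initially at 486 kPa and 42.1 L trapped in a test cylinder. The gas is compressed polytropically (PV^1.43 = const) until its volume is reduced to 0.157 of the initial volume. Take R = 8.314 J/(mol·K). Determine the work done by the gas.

T₁ = P₁V₁/(nR) = 486×42.1/(2.97×8.314) = 829 K.
Polytropic n=1.43: T₂ = T₁(V₁/V₂)^(n−1) = 829×(6.37)^0.43 = 1840 K; P₂ = P₁(V₁/V₂)^n = 6860 kPa.
W = (P₁V₁−P₂V₂)/(n−1) = (486×42.1−6860×6.61)/0.43 = -57900 J.

-57900 J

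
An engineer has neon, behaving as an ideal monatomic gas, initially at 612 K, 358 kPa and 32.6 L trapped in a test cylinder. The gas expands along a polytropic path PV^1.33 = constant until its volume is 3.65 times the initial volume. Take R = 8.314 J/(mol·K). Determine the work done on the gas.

-12300 J

n = P₁V₁/(RT₁) = 358×32.6/(8.314×612) = 2.29 mol.
Polytropic n=1.33: T₂ = T₁(V₁/V₂)^(n−1) = 612×(0.274)^0.33 = 399 K; P₂ = P₁(V₁/V₂)^n = 64.0 kPa.
W = (P₁V₁−P₂V₂)/(n−1) = (358×32.6−64.0×119)/0.33 = 12300 J.
Work done on the gas = −W_by = -12300 J.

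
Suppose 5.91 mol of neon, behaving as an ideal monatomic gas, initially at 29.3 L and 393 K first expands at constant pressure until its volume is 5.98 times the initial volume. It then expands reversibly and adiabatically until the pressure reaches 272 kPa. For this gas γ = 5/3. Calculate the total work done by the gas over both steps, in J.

148000 J

P₁ = nRT₁/V₁ = 5.91×8.314×393/29.3 = 659 kPa.
Step 1 — Isobaric: P stays 659 kPa; V/T = const ⇒ T₂ = 2350 K, V₂ = 175 L.
W = PΔV = 659×(175−29.3) kPa·L = 96200 J.
ΔU = nCvΔT = 5.91×12.5×(2350−393) = 144000 J.
Q = ΔU + W = nCpΔT = 240000 J.
State after step 1: P = 659 kPa, V = 175 L, T = 2350 K.
Step 2 — Adiabatic: T₂/T₁ = (P₂/P₁)^((γ−1)/γ) ⇒ T₂ = 2350×(0.413)^0.400 = 1650 K; V₂ = 298 L.
ΔU = nCvΔT = 5.91×12.5×(1650−2350) = -51600 J.
Q = 0 for an adiabatic process, so W = −ΔU = 51600 J.
Net over both steps: W = 148000 J, Q = 240000 J, ΔU = 92600 J.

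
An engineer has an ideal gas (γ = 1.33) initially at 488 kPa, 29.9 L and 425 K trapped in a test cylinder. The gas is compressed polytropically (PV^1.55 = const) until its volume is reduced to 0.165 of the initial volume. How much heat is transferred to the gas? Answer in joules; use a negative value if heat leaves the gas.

30000 J

n = P₁V₁/(RT₁) = 488×29.9/(8.314×425) = 4.13 mol.
Polytropic n=1.55: T₂ = T₁(V₁/V₂)^(n−1) = 425×(6.06)^0.55 = 1140 K; P₂ = P₁(V₁/V₂)^n = 7970 kPa.
W = (P₁V₁−P₂V₂)/(n−1) = (488×29.9−7970×4.93)/0.55 = -44900 J.
ΔU = nCvΔT = 4.13×25.2×(1140−425) = 74900 J.
Q = ΔU + W = 30000 J.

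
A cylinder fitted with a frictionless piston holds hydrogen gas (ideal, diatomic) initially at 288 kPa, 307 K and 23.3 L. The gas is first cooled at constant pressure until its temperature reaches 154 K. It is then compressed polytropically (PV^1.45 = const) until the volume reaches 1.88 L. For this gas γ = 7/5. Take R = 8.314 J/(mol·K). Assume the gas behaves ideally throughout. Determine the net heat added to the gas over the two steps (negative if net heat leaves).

-10500 J

n = P₁V₁/(RT₁) = 288×23.3/(8.314×307) = 2.63 mol.
Step 1 — Isobaric: P stays 288 kPa; V/T = const ⇒ T₂ = 154 K, V₂ = 11.7 L.
W = PΔV = 288×(11.7−23.3) kPa·L = -3340 J.
ΔU = nCvΔT = 2.63×20.8×(154−307) = -8360 J.
Q = ΔU + W = nCpΔT = -11700 J.
State after step 1: P = 288 kPa, V = 11.7 L, T = 154 K.
Step 2 — Polytropic n=1.45: T₂ = T₁(V₁/V₂)^(n−1) = 154×(6.22)^0.45 = 350 K; P₂ = P₁(V₁/V₂)^n = 4070 kPa.
W = (P₁V₁−P₂V₂)/(n−1) = (288×11.7−4070×1.88)/0.45 = -9540 J.
ΔU = nCvΔT = 2.63×20.8×(350−154) = 10700 J.
Q = ΔU + W = 1190 J.
Net over both steps: W = -12900 J, Q = -10500 J, ΔU = 2370 J.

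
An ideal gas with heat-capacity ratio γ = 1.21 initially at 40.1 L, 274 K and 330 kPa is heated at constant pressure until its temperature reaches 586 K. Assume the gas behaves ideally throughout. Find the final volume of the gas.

85.8 L

Isobaric: P stays 330 kPa; V/T = const ⇒ T₂ = 586 K, V₂ = 85.8 L.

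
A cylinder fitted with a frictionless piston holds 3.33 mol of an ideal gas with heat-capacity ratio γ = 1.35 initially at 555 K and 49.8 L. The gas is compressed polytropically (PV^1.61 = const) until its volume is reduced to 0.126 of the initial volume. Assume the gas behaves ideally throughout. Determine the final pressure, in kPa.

P₁ = nRT₁/V₁ = 3.33×8.314×555/49.8 = 309 kPa.
Polytropic n=1.61: T₂ = T₁(V₁/V₂)^(n−1) = 555×(7.94)^0.61 = 1960 K; P₂ = P₁(V₁/V₂)^n = 8660 kPa.

8660 kPa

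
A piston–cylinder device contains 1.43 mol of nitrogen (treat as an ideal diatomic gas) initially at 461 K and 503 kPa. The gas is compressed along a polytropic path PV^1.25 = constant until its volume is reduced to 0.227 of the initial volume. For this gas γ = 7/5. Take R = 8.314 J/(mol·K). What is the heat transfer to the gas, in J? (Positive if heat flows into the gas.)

-3690 J

V₁ = nRT₁/P₁ = 1.43×8.314×461/503 = 10.9 L.
Polytropic n=1.25: T₂ = T₁(V₁/V₂)^(n−1) = 461×(4.41)^0.25 = 668 K; P₂ = P₁(V₁/V₂)^n = 3210 kPa.
W = (P₁V₁−P₂V₂)/(n−1) = (503×10.9−3210×2.47)/0.25 = -9840 J.
ΔU = nCvΔT = 1.43×20.8×(668−461) = 6150 J.
Q = ΔU + W = -3690 J.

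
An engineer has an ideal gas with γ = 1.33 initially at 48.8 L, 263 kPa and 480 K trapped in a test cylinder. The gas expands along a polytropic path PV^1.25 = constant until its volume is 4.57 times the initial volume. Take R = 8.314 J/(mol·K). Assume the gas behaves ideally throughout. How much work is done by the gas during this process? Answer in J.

16200 J

n = P₁V₁/(RT₁) = 263×48.8/(8.314×480) = 3.22 mol.
Polytropic n=1.25: T₂ = T₁(V₁/V₂)^(n−1) = 480×(0.219)^0.25 = 328 K; P₂ = P₁(V₁/V₂)^n = 39.4 kPa.
W = (P₁V₁−P₂V₂)/(n−1) = (263×48.8−39.4×223)/0.25 = 16200 J.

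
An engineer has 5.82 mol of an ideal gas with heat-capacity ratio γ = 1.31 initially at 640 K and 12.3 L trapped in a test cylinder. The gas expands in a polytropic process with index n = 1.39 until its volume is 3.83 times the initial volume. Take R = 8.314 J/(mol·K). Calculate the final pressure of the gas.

P₁ = nRT₁/V₁ = 5.82×8.314×640/12.3 = 2520 kPa.
Polytropic n=1.39: T₂ = T₁(V₁/V₂)^(n−1) = 640×(0.261)^0.39 = 379 K; P₂ = P₁(V₁/V₂)^n = 389 kPa.

389 kPa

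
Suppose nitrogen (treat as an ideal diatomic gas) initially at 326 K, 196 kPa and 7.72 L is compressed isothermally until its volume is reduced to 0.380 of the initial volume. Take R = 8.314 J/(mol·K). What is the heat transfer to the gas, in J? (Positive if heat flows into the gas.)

n = P₁V₁/(RT₁) = 196×7.72/(8.314×326) = 0.558 mol.
Isothermal: T stays 326 K; PV = const ⇒ V₂ = 2.93 L, P₂ = 516 kPa.
ΔU = 0 (ideal gas, T constant).
W = nRT ln(V₂/V₁) = 0.558×8.314×326×ln(0.380) = -1460 J.
Q = ΔU + W = -1460 J.

-1460 J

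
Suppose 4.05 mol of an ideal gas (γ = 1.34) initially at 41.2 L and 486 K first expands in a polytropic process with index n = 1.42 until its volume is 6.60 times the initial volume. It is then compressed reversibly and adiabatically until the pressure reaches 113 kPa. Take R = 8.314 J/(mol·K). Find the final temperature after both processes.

P₁ = nRT₁/V₁ = 4.05×8.314×486/41.2 = 397 kPa.
Step 1 — Polytropic n=1.42: T₂ = T₁(V₁/V₂)^(n−1) = 486×(0.152)^0.42 = 220 K; P₂ = P₁(V₁/V₂)^n = 27.2 kPa.
W = (P₁V₁−P₂V₂)/(n−1) = (397×41.2−27.2×272)/0.42 = 21300 J.
ΔU = nCvΔT = 4.05×24.5×(220−486) = -26300 J.
Q = ΔU + W = -5020 J.
State after step 1: P = 27.2 kPa, V = 272 L, T = 220 K.
Step 2 — Adiabatic: T₂/T₁ = (P₂/P₁)^((γ−1)/γ) ⇒ T₂ = 220×(4.15)^0.254 = 316 K; V₂ = 94.1 L.
ΔU = nCvΔT = 4.05×24.5×(316−220) = 9470 J.
Q = 0 for an adiabatic process, so W = −ΔU = -9470 J.
Net over both steps: W = 11900 J, Q = -5020 J, ΔU = -16900 J.

316 K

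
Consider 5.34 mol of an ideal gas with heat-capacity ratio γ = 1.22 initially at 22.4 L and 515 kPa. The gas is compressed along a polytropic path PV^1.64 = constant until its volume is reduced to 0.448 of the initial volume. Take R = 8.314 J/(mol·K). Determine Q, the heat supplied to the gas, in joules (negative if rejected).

23100 J

T₁ = P₁V₁/(nR) = 515×22.4/(5.34×8.314) = 260 K.
Polytropic n=1.64: T₂ = T₁(V₁/V₂)^(n−1) = 260×(2.23)^0.64 = 434 K; P₂ = P₁(V₁/V₂)^n = 1920 kPa.
W = (P₁V₁−P₂V₂)/(n−1) = (515×22.4−1920×10.0)/0.64 = -12100 J.
ΔU = nCvΔT = 5.34×37.8×(434−260) = 35200 J.
Q = ΔU + W = 23100 J.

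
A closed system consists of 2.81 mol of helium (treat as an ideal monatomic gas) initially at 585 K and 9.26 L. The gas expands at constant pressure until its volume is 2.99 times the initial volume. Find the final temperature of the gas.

1750 K

P₁ = nRT₁/V₁ = 2.81×8.314×585/9.26 = 1480 kPa.
Isobaric: P stays 1480 kPa; V/T = const ⇒ T₂ = 1750 K, V₂ = 27.7 L.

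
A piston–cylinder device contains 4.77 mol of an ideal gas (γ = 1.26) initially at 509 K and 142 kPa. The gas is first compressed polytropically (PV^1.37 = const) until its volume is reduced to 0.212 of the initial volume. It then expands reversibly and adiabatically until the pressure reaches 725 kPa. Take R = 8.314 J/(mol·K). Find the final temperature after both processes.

816 K

V₁ = nRT₁/P₁ = 4.77×8.314×509/142 = 142 L.
Step 1 — Polytropic n=1.37: T₂ = T₁(V₁/V₂)^(n−1) = 509×(4.72)^0.37 = 904 K; P₂ = P₁(V₁/V₂)^n = 1190 kPa.
W = (P₁V₁−P₂V₂)/(n−1) = (142×142−1190×30.1)/0.37 = -42300 J.
ΔU = nCvΔT = 4.77×32.0×(904−509) = 60200 J.
Q = ΔU + W = 17900 J.
State after step 1: P = 1190 kPa, V = 30.1 L, T = 904 K.
Step 2 — Adiabatic: T₂/T₁ = (P₂/P₁)^((γ−1)/γ) ⇒ T₂ = 904×(0.610)^0.206 = 816 K; V₂ = 44.6 L.
ΔU = nCvΔT = 4.77×32.0×(816−904) = -13400 J.
Q = 0 for an adiabatic process, so W = −ΔU = 13400 J.
Net over both steps: W = -28900 J, Q = 17900 J, ΔU = 46800 J.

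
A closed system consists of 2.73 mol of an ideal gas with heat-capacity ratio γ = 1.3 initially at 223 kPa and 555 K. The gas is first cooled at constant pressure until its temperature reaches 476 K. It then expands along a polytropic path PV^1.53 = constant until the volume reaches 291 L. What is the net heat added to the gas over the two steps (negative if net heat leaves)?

V₁ = nRT₁/P₁ = 2.73×8.314×555/223 = 56.5 L.
Step 1 — Isobaric: P stays 223 kPa; V/T = const ⇒ T₂ = 476 K, V₂ = 48.4 L.
W = PΔV = 223×(48.4−56.5) kPa·L = -1790 J.
ΔU = nCvΔT = 2.73×27.7×(476−555) = -5980 J.
Q = ΔU + W = nCpΔT = -7770 J.
State after step 1: P = 223 kPa, V = 48.4 L, T = 476 K.
Step 2 — Polytropic n=1.53: T₂ = T₁(V₁/V₂)^(n−1) = 476×(0.166)^0.53 = 184 K; P₂ = P₁(V₁/V₂)^n = 14.4 kPa.
W = (P₁V₁−P₂V₂)/(n−1) = (223×48.4−14.4×291)/0.53 = 12500 J.
ΔU = nCvΔT = 2.73×27.7×(184−476) = -22100 J.
Q = ΔU + W = -9590 J.
Net over both steps: W = 10700 J, Q = -17400 J, ΔU = -28100 J.

-17400 J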